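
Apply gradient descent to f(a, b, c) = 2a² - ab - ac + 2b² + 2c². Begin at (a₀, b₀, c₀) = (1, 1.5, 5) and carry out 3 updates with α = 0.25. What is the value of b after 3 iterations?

∇f = (4a - b - c, -a + 4b, -a + 4c)
Step 1: at (1, 1.5, 5), ∇f = (-2.5, 5, 19) → (1, 1.5, 5) − 0.25·(-2.5, 5, 19) = (1.625, 0.25, 0.25)
Step 2: at (1.625, 0.25, 0.25), ∇f = (6, -0.625, -0.625) → (1.625, 0.25, 0.25) − 0.25·(6, -0.625, -0.625) = (0.125, 0.40625, 0.40625)
Step 3: at (0.125, 0.40625, 0.40625), ∇f = (-0.3125, 1.5, 1.5) → (0.125, 0.40625, 0.40625) − 0.25·(-0.3125, 1.5, 1.5) = (0.203125, 0.03125, 0.03125)
b = 0.03125

0.03125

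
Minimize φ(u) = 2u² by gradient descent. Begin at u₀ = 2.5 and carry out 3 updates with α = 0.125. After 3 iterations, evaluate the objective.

0.1953125

φ′(u) = 4u
u₁ = 2.5 − 0.125·10 = 1.25
u₂ = 1.25 − 0.125·5 = 0.625
u₃ = 0.625 − 0.125·2.5 = 0.3125
φ(0.3125) = 0.1953125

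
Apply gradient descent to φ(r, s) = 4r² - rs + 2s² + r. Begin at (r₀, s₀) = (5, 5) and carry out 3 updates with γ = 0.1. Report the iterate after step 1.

(1.4, 3.5)

∇φ = (8r - s + 1, -r + 4s)
(r₁, s₁) = (5, 5) − 0.1·(36, 15) = (1.4, 3.5)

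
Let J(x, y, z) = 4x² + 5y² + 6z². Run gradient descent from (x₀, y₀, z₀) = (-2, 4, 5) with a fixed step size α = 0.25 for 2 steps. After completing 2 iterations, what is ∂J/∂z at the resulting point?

∇J = (8x, 10y, 12z)
Step 1: at (-2, 4, 5), ∇J = (-16, 40, 60) → (-2, 4, 5) − 0.25·(-16, 40, 60) = (2, -6, -10)
Step 2: at (2, -6, -10), ∇J = (16, -60, -120) → (2, -6, -10) − 0.25·(16, -60, -120) = (-2, 9, 20)
∂J/∂z at (-2, 9, 20) = 240

240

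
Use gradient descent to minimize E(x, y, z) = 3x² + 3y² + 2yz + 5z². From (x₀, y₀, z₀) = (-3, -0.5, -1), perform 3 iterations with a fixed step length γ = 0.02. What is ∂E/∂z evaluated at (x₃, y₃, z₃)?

-5.251648

∇E = (6x, 6y + 2z, 2y + 10z)
Step 1: at (-3, -0.5, -1), ∇E = (-18, -5, -11) → (-3, -0.5, -1) − 0.02·(-18, -5, -11) = (-2.64, -0.4, -0.78)
Step 2: at (-2.64, -0.4, -0.78), ∇E = (-15.84, -3.96, -8.6) → (-2.64, -0.4, -0.78) − 0.02·(-15.84, -3.96, -8.6) = (-2.3232, -0.3208, -0.608)
Step 3: at (-2.3232, -0.3208, -0.608), ∇E = (-13.9392, -3.1408, -6.7216) → (-2.3232, -0.3208, -0.608) − 0.02·(-13.9392, -3.1408, -6.7216) = (-2.044416, -0.257984, -0.473568)
∂E/∂z at (-2.044416, -0.257984, -0.473568) = -5.251648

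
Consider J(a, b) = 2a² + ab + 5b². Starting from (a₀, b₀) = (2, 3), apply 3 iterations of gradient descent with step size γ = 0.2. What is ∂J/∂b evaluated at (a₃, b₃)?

-36.24

∇J = (4a + b, a + 10b)
Step 1: at (2, 3), ∇J = (11, 32) → (2, 3) − 0.2·(11, 32) = (-0.2, -3.4)
Step 2: at (-0.2, -3.4), ∇J = (-4.2, -34.2) → (-0.2, -3.4) − 0.2·(-4.2, -34.2) = (0.64, 3.44)
Step 3: at (0.64, 3.44), ∇J = (6, 35.04) → (0.64, 3.44) − 0.2·(6, 35.04) = (-0.56, -3.568)
∂J/∂b at (-0.56, -3.568) = -36.24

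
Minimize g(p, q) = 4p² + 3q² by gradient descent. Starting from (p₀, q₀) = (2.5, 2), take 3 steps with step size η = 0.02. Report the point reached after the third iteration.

(1.48176, 1.362944)

∇g = (8p, 6q)
(p₁, q₁) = (2.5, 2) − 0.02·(20, 12) = (2.1, 1.76)
(p₂, q₂) = (2.1, 1.76) − 0.02·(16.8, 10.56) = (1.764, 1.5488)
(p₃, q₃) = (1.764, 1.5488) − 0.02·(14.112, 9.2928) = (1.48176, 1.362944)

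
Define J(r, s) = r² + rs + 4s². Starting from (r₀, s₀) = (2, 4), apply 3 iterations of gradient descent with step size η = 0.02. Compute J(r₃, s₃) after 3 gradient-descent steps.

26.829917824

∇J = (2r + s, r + 8s)
Step 1: at (2, 4), ∇J = (8, 34) → (2, 4) − 0.02·(8, 34) = (1.84, 3.32)
Step 2: at (1.84, 3.32), ∇J = (7, 28.4) → (1.84, 3.32) − 0.02·(7, 28.4) = (1.7, 2.752)
Step 3: at (1.7, 2.752), ∇J = (6.152, 23.716) → (1.7, 2.752) − 0.02·(6.152, 23.716) = (1.57696, 2.27768)
J(1.57696, 2.27768) = 26.829917824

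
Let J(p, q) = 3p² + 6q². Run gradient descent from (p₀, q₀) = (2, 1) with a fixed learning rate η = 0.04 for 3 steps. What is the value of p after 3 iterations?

∇J = (6p, 12q)
Step 1: at (2, 1), ∇J = (12, 12) → (2, 1) − 0.04·(12, 12) = (1.52, 0.52)
Step 2: at (1.52, 0.52), ∇J = (9.12, 6.24) → (1.52, 0.52) − 0.04·(9.12, 6.24) = (1.1552, 0.2704)
Step 3: at (1.1552, 0.2704), ∇J = (6.9312, 3.2448) → (1.1552, 0.2704) − 0.04·(6.9312, 3.2448) = (0.877952, 0.140608)
p = 0.877952

0.877952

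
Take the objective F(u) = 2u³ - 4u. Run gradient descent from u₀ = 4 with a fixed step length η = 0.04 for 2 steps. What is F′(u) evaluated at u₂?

-2.755533881344

F′(u) = 6u² - 4
u₁ = 4 − 0.04·92 = 0.32
u₂ = 0.32 − 0.04·(-3.3856) = 0.455424
F′(u) at (0.455424) = -2.755533881344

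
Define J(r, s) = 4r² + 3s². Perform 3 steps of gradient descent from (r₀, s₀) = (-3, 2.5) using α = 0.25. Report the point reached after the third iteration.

(3, -0.3125)

∇J = (8r, 6s)
Step 1: at (-3, 2.5), ∇J = (-24, 15) → (-3, 2.5) − 0.25·(-24, 15) = (3, -1.25)
Step 2: at (3, -1.25), ∇J = (24, -7.5) → (3, -1.25) − 0.25·(24, -7.5) = (-3, 0.625)
Step 3: at (-3, 0.625), ∇J = (-24, 3.75) → (-3, 0.625) − 0.25·(-24, 3.75) = (3, -0.3125)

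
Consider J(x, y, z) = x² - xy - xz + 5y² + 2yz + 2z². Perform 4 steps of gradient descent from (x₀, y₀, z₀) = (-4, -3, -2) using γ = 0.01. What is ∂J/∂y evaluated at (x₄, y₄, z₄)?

∇J = (2x - y - z, -x + 10y + 2z, -x + 2y + 4z)
Step 1: at (-4, -3, -2), ∇J = (-3, -30, -10) → (-4, -3, -2) − 0.01·(-3, -30, -10) = (-3.97, -2.7, -1.9)
Step 2: at (-3.97, -2.7, -1.9), ∇J = (-3.34, -26.83, -9.03) → (-3.97, -2.7, -1.9) − 0.01·(-3.34, -26.83, -9.03) = (-3.9366, -2.4317, -1.8097)
Step 3: at (-3.9366, -2.4317, -1.8097), ∇J = (-3.6318, -23.9998, -8.1656) → (-3.9366, -2.4317, -1.8097) − 0.01·(-3.6318, -23.9998, -8.1656) = (-3.900282, -2.191702, -1.728044)
Step 4: at (-3.900282, -2.191702, -1.728044), ∇J = (-3.880818, -21.472826, -7.395298) → (-3.900282, -2.191702, -1.728044) − 0.01·(-3.880818, -21.472826, -7.395298) = (-3.86147382, -1.97697374, -1.65409102)
∂J/∂y at (-3.86147382, -1.97697374, -1.65409102) = -19.21644562

-19.21644562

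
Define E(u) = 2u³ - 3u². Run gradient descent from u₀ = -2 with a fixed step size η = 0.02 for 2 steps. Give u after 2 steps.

-3.934208

E′(u) = 6u² - 6u
u₁ = -2 − 0.02·36 = -2.72
u₂ = -2.72 − 0.02·60.7104 = -3.934208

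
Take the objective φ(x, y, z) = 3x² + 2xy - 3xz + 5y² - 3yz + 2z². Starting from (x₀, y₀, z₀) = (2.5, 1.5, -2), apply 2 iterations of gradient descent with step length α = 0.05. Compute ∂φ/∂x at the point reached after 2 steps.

∇φ = (6x + 2y - 3z, 2x + 10y - 3z, -3x - 3y + 4z)
(x₁, y₁, z₁) = (2.5, 1.5, -2) − 0.05·(24, 26, -20) = (1.3, 0.2, -1)
(x₂, y₂, z₂) = (1.3, 0.2, -1) − 0.05·(11.2, 7.6, -8.5) = (0.74, -0.18, -0.575)
∂φ/∂x at (0.74, -0.18, -0.575) = 5.805

5.805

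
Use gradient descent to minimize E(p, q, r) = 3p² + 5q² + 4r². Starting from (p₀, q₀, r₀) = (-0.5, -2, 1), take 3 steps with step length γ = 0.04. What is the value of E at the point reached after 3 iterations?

1.473114876928

∇E = (6p, 10q, 8r)
(p₁, q₁, r₁) = (-0.5, -2, 1) − 0.04·(-3, -20, 8) = (-0.38, -1.2, 0.68)
(p₂, q₂, r₂) = (-0.38, -1.2, 0.68) − 0.04·(-2.28, -12, 5.44) = (-0.2888, -0.72, 0.4624)
(p₃, q₃, r₃) = (-0.2888, -0.72, 0.4624) − 0.04·(-1.7328, -7.2, 3.6992) = (-0.219488, -0.432, 0.314432)
E(-0.219488, -0.432, 0.314432) = 1.473114876928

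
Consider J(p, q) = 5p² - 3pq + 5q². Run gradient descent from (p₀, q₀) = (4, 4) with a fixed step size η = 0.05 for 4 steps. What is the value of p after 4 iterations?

0.714025

∇J = (10p - 3q, -3p + 10q)
Step 1: at (4, 4), ∇J = (28, 28) → (4, 4) − 0.05·(28, 28) = (2.6, 2.6)
Step 2: at (2.6, 2.6), ∇J = (18.2, 18.2) → (2.6, 2.6) − 0.05·(18.2, 18.2) = (1.69, 1.69)
Step 3: at (1.69, 1.69), ∇J = (11.83, 11.83) → (1.69, 1.69) − 0.05·(11.83, 11.83) = (1.0985, 1.0985)
Step 4: at (1.0985, 1.0985), ∇J = (7.6895, 7.6895) → (1.0985, 1.0985) − 0.05·(7.6895, 7.6895) = (0.714025, 0.714025)
p = 0.714025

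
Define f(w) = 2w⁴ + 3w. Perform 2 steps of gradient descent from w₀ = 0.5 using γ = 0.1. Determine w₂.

-0.2008

f′(w) = 8w³ + 3
Step 1: f′(0.5) = 4; w₁ = 0.5 − 0.1·4 = 0.1
Step 2: f′(0.1) = 3.008; w₂ = 0.1 − 0.1·3.008 = -0.2008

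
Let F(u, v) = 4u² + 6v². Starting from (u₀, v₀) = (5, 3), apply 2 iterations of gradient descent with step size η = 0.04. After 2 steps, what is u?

2.312

∇F = (8u, 12v)
Step 1: at (5, 3), ∇F = (40, 36) → (5, 3) − 0.04·(40, 36) = (3.4, 1.56)
Step 2: at (3.4, 1.56), ∇F = (27.2, 18.72) → (3.4, 1.56) − 0.04·(27.2, 18.72) = (2.312, 0.8112)
u = 2.312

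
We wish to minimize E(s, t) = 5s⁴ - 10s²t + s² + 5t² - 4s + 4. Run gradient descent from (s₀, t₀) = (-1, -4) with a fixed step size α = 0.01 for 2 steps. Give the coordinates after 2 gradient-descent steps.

∇E = (20s³ - 20st + 2s - 4, -10s² + 10t)
Step 1: at (-1, -4), ∇E = (-106, -50) → (-1, -4) − 0.01·(-106, -50) = (0.06, -3.5)
Step 2: at (0.06, -3.5), ∇E = (0.32432, -35.036) → (0.06, -3.5) − 0.01·(0.32432, -35.036) = (0.0567568, -3.14964)

(0.0567568, -3.14964)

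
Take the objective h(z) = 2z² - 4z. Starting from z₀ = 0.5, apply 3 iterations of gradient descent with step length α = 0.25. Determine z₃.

h′(z) = 4z - 4
z₁ = 0.5 − 0.25·(-2) = 1
z₂ = 1 − 0.25·0 = 1
z₃ = 1 − 0.25·0 = 1

1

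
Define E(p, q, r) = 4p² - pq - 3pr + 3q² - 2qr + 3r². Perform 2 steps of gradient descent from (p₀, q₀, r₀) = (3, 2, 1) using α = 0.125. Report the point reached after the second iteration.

∇E = (8p - q - 3r, -p + 6q - 2r, -3p - 2q + 6r)
(p₁, q₁, r₁) = (3, 2, 1) − 0.125·(19, 7, -7) = (0.625, 1.125, 1.875)
(p₂, q₂, r₂) = (0.625, 1.125, 1.875) − 0.125·(-1.75, 2.375, 7.125) = (0.84375, 0.828125, 0.984375)

(0.84375, 0.828125, 0.984375)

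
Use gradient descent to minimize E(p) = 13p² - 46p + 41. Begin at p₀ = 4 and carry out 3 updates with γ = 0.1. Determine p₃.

E′(p) = 26p - 46
Step 1: E′(4) = 58; p₁ = 4 − 0.1·58 = -1.8
Step 2: E′(-1.8) = -92.8; p₂ = -1.8 − 0.1·(-92.8) = 7.48
Step 3: E′(7.48) = 148.48; p₃ = 7.48 − 0.1·148.48 = -7.368

-7.368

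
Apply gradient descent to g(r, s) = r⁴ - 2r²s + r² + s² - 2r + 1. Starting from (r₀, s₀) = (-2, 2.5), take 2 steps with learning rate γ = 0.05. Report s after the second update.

∇g = (4r³ - 4rs + 2r - 2, -2r² + 2s)
Step 1: at (-2, 2.5), ∇g = (-18, -3) → (-2, 2.5) − 0.05·(-18, -3) = (-1.1, 2.65)
Step 2: at (-1.1, 2.65), ∇g = (2.136, 2.88) → (-1.1, 2.65) − 0.05·(2.136, 2.88) = (-1.2068, 2.506)
s = 2.506

2.506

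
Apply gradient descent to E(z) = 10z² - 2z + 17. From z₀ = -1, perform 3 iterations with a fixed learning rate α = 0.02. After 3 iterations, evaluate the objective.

17.4645376

E′(z) = 20z - 2
Step 1: E′(-1) = -22; z₁ = -1 − 0.02·(-22) = -0.56
Step 2: E′(-0.56) = -13.2; z₂ = -0.56 − 0.02·(-13.2) = -0.296
Step 3: E′(-0.296) = -7.92; z₃ = -0.296 − 0.02·(-7.92) = -0.1376
E(-0.1376) = 17.4645376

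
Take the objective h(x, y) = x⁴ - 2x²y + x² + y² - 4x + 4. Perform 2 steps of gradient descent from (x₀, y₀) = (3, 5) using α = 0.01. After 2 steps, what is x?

∇h = (4x³ - 4xy + 2x - 4, -2x² + 2y)
(x₁, y₁) = (3, 5) − 0.01·(50, -8) = (2.5, 5.08)
(x₂, y₂) = (2.5, 5.08) − 0.01·(12.7, -2.34) = (2.373, 5.1034)
x = 2.373

2.373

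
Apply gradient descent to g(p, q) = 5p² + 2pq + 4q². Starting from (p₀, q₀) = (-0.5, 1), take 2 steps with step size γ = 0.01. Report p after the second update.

-0.4416

∇g = (10p + 2q, 2p + 8q)
Step 1: at (-0.5, 1), ∇g = (-3, 7) → (-0.5, 1) − 0.01·(-3, 7) = (-0.47, 0.93)
Step 2: at (-0.47, 0.93), ∇g = (-2.84, 6.5) → (-0.47, 0.93) − 0.01·(-2.84, 6.5) = (-0.4416, 0.865)
p = -0.4416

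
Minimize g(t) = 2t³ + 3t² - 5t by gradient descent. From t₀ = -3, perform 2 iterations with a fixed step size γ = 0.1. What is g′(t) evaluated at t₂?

g′(t) = 6t² + 6t - 5
Step 1: g′(-3) = 31; t₁ = -3 − 0.1·31 = -6.1
Step 2: g′(-6.1) = 181.66; t₂ = -6.1 − 0.1·181.66 = -24.266
g′(t) at (-24.266) = 3382.436536

3382.436536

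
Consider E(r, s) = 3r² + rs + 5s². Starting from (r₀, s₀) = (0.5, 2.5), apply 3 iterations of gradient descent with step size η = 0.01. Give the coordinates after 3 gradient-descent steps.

(0.3519385, 1.8104865)

∇E = (6r + s, r + 10s)
Step 1: at (0.5, 2.5), ∇E = (5.5, 25.5) → (0.5, 2.5) − 0.01·(5.5, 25.5) = (0.445, 2.245)
Step 2: at (0.445, 2.245), ∇E = (4.915, 22.895) → (0.445, 2.245) − 0.01·(4.915, 22.895) = (0.39585, 2.01605)
Step 3: at (0.39585, 2.01605), ∇E = (4.39115, 20.55635) → (0.39585, 2.01605) − 0.01·(4.39115, 20.55635) = (0.3519385, 1.8104865)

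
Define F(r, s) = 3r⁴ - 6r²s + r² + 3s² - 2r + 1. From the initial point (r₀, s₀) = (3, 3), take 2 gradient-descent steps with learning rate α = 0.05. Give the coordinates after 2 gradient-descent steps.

∇F = (12r³ - 12rs + 2r - 2, -6r² + 6s)
(r₁, s₁) = (3, 3) − 0.05·(220, -36) = (-8, 4.8)
(r₂, s₂) = (-8, 4.8) − 0.05·(-5701.2, -355.2) = (277.06, 22.56)

(277.06, 22.56)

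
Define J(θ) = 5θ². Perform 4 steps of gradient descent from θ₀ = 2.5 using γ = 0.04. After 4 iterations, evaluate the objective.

J′(θ) = 10θ
θ₁ = 2.5 − 0.04·25 = 1.5
θ₂ = 1.5 − 0.04·15 = 0.9
θ₃ = 0.9 − 0.04·9 = 0.54
θ₄ = 0.54 − 0.04·5.4 = 0.324
J(0.324) = 0.52488

0.52488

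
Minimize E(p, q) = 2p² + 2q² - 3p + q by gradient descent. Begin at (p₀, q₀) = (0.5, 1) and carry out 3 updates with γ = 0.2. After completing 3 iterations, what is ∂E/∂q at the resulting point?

0.04

∇E = (4p - 3, 4q + 1)
Step 1: at (0.5, 1), ∇E = (-1, 5) → (0.5, 1) − 0.2·(-1, 5) = (0.7, 0)
Step 2: at (0.7, 0), ∇E = (-0.2, 1) → (0.7, 0) − 0.2·(-0.2, 1) = (0.74, -0.2)
Step 3: at (0.74, -0.2), ∇E = (-0.04, 0.2) → (0.74, -0.2) − 0.2·(-0.04, 0.2) = (0.748, -0.24)
∂E/∂q at (0.748, -0.24) = 0.04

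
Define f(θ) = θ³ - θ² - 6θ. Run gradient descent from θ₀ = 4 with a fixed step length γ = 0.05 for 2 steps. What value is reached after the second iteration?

f′(θ) = 3θ² - 2θ - 6
θ₁ = 4 − 0.05·34 = 2.3
θ₂ = 2.3 − 0.05·5.27 = 2.0365

2.0365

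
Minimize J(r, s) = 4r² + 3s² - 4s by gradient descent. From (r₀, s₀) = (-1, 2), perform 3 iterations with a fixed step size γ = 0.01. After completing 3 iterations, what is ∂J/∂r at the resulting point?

∇J = (8r, 6s - 4)
(r₁, s₁) = (-1, 2) − 0.01·(-8, 8) = (-0.92, 1.92)
(r₂, s₂) = (-0.92, 1.92) − 0.01·(-7.36, 7.52) = (-0.8464, 1.8448)
(r₃, s₃) = (-0.8464, 1.8448) − 0.01·(-6.7712, 7.0688) = (-0.778688, 1.774112)
∂J/∂r at (-0.778688, 1.774112) = -6.229504

-6.229504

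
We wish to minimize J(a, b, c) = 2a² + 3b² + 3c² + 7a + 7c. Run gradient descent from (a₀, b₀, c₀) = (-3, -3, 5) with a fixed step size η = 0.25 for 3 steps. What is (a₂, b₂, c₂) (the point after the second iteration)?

∇J = (4a + 7, 6b, 6c + 7)
(a₁, b₁, c₁) = (-3, -3, 5) − 0.25·(-5, -18, 37) = (-1.75, 1.5, -4.25)
(a₂, b₂, c₂) = (-1.75, 1.5, -4.25) − 0.25·(0, 9, -18.5) = (-1.75, -0.75, 0.375)

(-1.75, -0.75, 0.375)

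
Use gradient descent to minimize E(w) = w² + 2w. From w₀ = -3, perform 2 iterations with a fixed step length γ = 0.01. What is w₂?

-2.9208

E′(w) = 2w + 2
Step 1: E′(-3) = -4; w₁ = -3 − 0.01·(-4) = -2.96
Step 2: E′(-2.96) = -3.92; w₂ = -2.96 − 0.01·(-3.92) = -2.9208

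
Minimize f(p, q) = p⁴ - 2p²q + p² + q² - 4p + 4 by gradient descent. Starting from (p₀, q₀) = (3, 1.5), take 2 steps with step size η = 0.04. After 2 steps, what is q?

1.968992

∇f = (4p³ - 4pq + 2p - 4, -2p² + 2q)
Step 1: at (3, 1.5), ∇f = (92, -15) → (3, 1.5) − 0.04·(92, -15) = (-0.68, 2.1)
Step 2: at (-0.68, 2.1), ∇f = (-0.905728, 3.2752) → (-0.68, 2.1) − 0.04·(-0.905728, 3.2752) = (-0.64377088, 1.968992)
q = 1.968992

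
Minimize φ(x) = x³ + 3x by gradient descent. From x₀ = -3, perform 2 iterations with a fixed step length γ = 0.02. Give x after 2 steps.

φ′(x) = 3x² + 3
x₁ = -3 − 0.02·30 = -3.6
x₂ = -3.6 − 0.02·41.88 = -4.4376

-4.4376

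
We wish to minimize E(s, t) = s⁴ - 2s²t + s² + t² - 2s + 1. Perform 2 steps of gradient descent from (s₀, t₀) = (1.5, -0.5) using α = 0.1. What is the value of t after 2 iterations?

∇E = (4s³ - 4st + 2s - 2, -2s² + 2t)
Step 1: at (1.5, -0.5), ∇E = (17.5, -5.5) → (1.5, -0.5) − 0.1·(17.5, -5.5) = (-0.25, 0.05)
Step 2: at (-0.25, 0.05), ∇E = (-2.5125, -0.025) → (-0.25, 0.05) − 0.1·(-2.5125, -0.025) = (0.00125, 0.0525)
t = 0.0525

0.0525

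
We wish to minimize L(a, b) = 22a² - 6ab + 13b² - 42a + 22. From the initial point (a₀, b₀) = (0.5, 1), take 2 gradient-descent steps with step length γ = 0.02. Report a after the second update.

∇L = (44a - 6b - 42, -6a + 26b)
Step 1: at (0.5, 1), ∇L = (-26, 23) → (0.5, 1) − 0.02·(-26, 23) = (1.02, 0.54)
Step 2: at (1.02, 0.54), ∇L = (-0.36, 7.92) → (1.02, 0.54) − 0.02·(-0.36, 7.92) = (1.0272, 0.3816)
a = 1.0272

1.0272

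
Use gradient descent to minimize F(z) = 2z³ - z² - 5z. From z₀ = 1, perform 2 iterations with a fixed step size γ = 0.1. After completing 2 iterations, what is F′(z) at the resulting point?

F′(z) = 6z² - 2z - 5
Step 1: F′(1) = -1; z₁ = 1 − 0.1·(-1) = 1.1
Step 2: F′(1.1) = 0.06; z₂ = 1.1 − 0.1·0.06 = 1.094
F′(z) at (1.094) = -0.006984

-0.006984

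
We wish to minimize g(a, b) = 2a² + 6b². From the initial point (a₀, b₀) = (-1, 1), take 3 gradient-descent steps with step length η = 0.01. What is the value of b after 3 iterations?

∇g = (4a, 12b)
Step 1: at (-1, 1), ∇g = (-4, 12) → (-1, 1) − 0.01·(-4, 12) = (-0.96, 0.88)
Step 2: at (-0.96, 0.88), ∇g = (-3.84, 10.56) → (-0.96, 0.88) − 0.01·(-3.84, 10.56) = (-0.9216, 0.7744)
Step 3: at (-0.9216, 0.7744), ∇g = (-3.6864, 9.2928) → (-0.9216, 0.7744) − 0.01·(-3.6864, 9.2928) = (-0.884736, 0.681472)
b = 0.681472

0.681472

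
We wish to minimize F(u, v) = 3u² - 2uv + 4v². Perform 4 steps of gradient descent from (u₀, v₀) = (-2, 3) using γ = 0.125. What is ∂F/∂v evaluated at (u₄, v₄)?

0.0078125

∇F = (6u - 2v, -2u + 8v)
(u₁, v₁) = (-2, 3) − 0.125·(-18, 28) = (0.25, -0.5)
(u₂, v₂) = (0.25, -0.5) − 0.125·(2.5, -4.5) = (-0.0625, 0.0625)
(u₃, v₃) = (-0.0625, 0.0625) − 0.125·(-0.5, 0.625) = (0, -0.015625)
(u₄, v₄) = (0, -0.015625) − 0.125·(0.03125, -0.125) = (-0.00390625, 0)
∂F/∂v at (-0.00390625, 0) = 0.0078125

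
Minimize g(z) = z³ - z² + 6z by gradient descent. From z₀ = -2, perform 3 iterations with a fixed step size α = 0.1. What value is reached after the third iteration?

g′(z) = 3z² - 2z + 6
Step 1: g′(-2) = 22; z₁ = -2 − 0.1·22 = -4.2
Step 2: g′(-4.2) = 67.32; z₂ = -4.2 − 0.1·67.32 = -10.932
Step 3: g′(-10.932) = 386.389872; z₃ = -10.932 − 0.1·386.389872 = -49.5709872

-49.5709872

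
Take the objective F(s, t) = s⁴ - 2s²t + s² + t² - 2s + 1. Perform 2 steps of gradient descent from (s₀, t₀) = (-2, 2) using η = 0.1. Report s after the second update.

∇F = (4s³ - 4st + 2s - 2, -2s² + 2t)
Step 1: at (-2, 2), ∇F = (-22, -4) → (-2, 2) − 0.1·(-22, -4) = (0.2, 2.4)
Step 2: at (0.2, 2.4), ∇F = (-3.488, 4.72) → (0.2, 2.4) − 0.1·(-3.488, 4.72) = (0.5488, 1.928)
s = 0.5488

0.5488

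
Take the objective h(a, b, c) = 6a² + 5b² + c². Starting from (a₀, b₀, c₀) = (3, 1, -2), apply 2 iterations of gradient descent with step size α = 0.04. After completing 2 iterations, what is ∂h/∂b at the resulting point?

∇h = (12a, 10b, 2c)
Step 1: at (3, 1, -2), ∇h = (36, 10, -4) → (3, 1, -2) − 0.04·(36, 10, -4) = (1.56, 0.6, -1.84)
Step 2: at (1.56, 0.6, -1.84), ∇h = (18.72, 6, -3.68) → (1.56, 0.6, -1.84) − 0.04·(18.72, 6, -3.68) = (0.8112, 0.36, -1.6928)
∂h/∂b at (0.8112, 0.36, -1.6928) = 3.6

3.6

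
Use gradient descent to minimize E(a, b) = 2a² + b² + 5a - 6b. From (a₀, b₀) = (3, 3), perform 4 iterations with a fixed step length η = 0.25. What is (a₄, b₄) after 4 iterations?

∇E = (4a + 5, 2b - 6)
(a₁, b₁) = (3, 3) − 0.25·(17, 0) = (-1.25, 3)
(a₂, b₂) = (-1.25, 3) − 0.25·(0, 0) = (-1.25, 3)
(a₃, b₃) = (-1.25, 3) − 0.25·(0, 0) = (-1.25, 3)
(a₄, b₄) = (-1.25, 3) − 0.25·(0, 0) = (-1.25, 3)

(-1.25, 3)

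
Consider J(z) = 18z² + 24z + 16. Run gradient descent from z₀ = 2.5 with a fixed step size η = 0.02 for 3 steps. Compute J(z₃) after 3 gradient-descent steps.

J′(z) = 36z + 24
z₁ = 2.5 − 0.02·114 = 0.22
z₂ = 0.22 − 0.02·31.92 = -0.4184
z₃ = -0.4184 − 0.02·8.9376 = -0.597152
J(-0.597152) = 8.086981199872

8.086981199872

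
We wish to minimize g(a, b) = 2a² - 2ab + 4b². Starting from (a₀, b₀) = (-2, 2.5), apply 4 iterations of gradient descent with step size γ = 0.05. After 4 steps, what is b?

∇g = (4a - 2b, -2a + 8b)
Step 1: at (-2, 2.5), ∇g = (-13, 24) → (-2, 2.5) − 0.05·(-13, 24) = (-1.35, 1.3)
Step 2: at (-1.35, 1.3), ∇g = (-8, 13.1) → (-1.35, 1.3) − 0.05·(-8, 13.1) = (-0.95, 0.645)
Step 3: at (-0.95, 0.645), ∇g = (-5.09, 7.06) → (-0.95, 0.645) − 0.05·(-5.09, 7.06) = (-0.6955, 0.292)
Step 4: at (-0.6955, 0.292), ∇g = (-3.366, 3.727) → (-0.6955, 0.292) − 0.05·(-3.366, 3.727) = (-0.5272, 0.10565)
b = 0.10565

0.10565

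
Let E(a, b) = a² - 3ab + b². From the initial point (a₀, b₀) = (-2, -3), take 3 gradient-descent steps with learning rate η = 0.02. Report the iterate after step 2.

(-2.196, -3.006)

∇E = (2a - 3b, -3a + 2b)
(a₁, b₁) = (-2, -3) − 0.02·(5, 0) = (-2.1, -3)
(a₂, b₂) = (-2.1, -3) − 0.02·(4.8, 0.3) = (-2.196, -3.006)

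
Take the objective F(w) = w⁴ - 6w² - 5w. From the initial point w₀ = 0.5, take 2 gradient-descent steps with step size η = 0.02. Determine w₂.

F′(w) = 4w³ - 12w - 5
Step 1: F′(0.5) = -10.5; w₁ = 0.5 − 0.02·(-10.5) = 0.71
Step 2: F′(0.71) = -12.088356; w₂ = 0.71 − 0.02·(-12.088356) = 0.95176712

0.95176712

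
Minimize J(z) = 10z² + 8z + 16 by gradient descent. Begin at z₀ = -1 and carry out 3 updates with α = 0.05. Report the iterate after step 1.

-0.4

J′(z) = 20z + 8
z₁ = -1 − 0.05·(-12) = -0.4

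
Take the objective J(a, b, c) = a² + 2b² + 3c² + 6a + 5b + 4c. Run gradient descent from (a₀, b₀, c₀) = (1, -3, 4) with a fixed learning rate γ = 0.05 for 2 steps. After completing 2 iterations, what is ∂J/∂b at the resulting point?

-4.48

∇J = (2a + 6, 4b + 5, 6c + 4)
(a₁, b₁, c₁) = (1, -3, 4) − 0.05·(8, -7, 28) = (0.6, -2.65, 2.6)
(a₂, b₂, c₂) = (0.6, -2.65, 2.6) − 0.05·(7.2, -5.6, 19.6) = (0.24, -2.37, 1.62)
∂J/∂b at (0.24, -2.37, 1.62) = -4.48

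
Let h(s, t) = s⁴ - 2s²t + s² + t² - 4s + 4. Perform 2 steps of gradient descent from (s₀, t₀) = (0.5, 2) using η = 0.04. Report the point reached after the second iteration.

∇h = (4s³ - 4st + 2s - 4, -2s² + 2t)
(s₁, t₁) = (0.5, 2) − 0.04·(-6.5, 3.5) = (0.76, 1.86)
(s₂, t₂) = (0.76, 1.86) − 0.04·(-6.378496, 2.5648) = (1.01513984, 1.757408)

(1.01513984, 1.757408)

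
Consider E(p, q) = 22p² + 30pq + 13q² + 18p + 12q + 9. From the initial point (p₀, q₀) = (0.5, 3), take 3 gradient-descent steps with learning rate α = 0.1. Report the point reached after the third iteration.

(-361.58, -268.08)

∇E = (44p + 30q + 18, 30p + 26q + 12)
(p₁, q₁) = (0.5, 3) − 0.1·(130, 105) = (-12.5, -7.5)
(p₂, q₂) = (-12.5, -7.5) − 0.1·(-757, -558) = (63.2, 48.3)
(p₃, q₃) = (63.2, 48.3) − 0.1·(4247.8, 3163.8) = (-361.58, -268.08)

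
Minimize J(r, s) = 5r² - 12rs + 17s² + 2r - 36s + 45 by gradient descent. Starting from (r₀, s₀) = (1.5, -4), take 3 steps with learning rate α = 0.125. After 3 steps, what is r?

-112.4453125

∇J = (10r - 12s + 2, -12r + 34s - 36)
Step 1: at (1.5, -4), ∇J = (65, -190) → (1.5, -4) − 0.125·(65, -190) = (-6.625, 19.75)
Step 2: at (-6.625, 19.75), ∇J = (-301.25, 715) → (-6.625, 19.75) − 0.125·(-301.25, 715) = (31.03125, -69.625)
Step 3: at (31.03125, -69.625), ∇J = (1147.8125, -2775.625) → (31.03125, -69.625) − 0.125·(1147.8125, -2775.625) = (-112.4453125, 277.328125)
r = -112.4453125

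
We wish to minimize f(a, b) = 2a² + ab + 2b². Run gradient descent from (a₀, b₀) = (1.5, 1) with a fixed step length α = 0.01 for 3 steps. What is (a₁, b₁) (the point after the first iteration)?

(1.43, 0.945)

∇f = (4a + b, a + 4b)
Step 1: at (1.5, 1), ∇f = (7, 5.5) → (1.5, 1) − 0.01·(7, 5.5) = (1.43, 0.945)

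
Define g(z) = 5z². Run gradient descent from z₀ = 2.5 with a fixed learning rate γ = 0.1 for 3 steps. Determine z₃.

0

g′(z) = 10z
z₁ = 2.5 − 0.1·25 = 0
z₂ = 0 − 0.1·0 = 0
z₃ = 0 − 0.1·0 = 0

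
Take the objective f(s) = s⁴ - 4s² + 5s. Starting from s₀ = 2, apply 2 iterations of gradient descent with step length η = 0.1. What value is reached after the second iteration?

f′(s) = 4s³ - 8s + 5
Step 1: f′(2) = 21; s₁ = 2 − 0.1·21 = -0.1
Step 2: f′(-0.1) = 5.796; s₂ = -0.1 − 0.1·5.796 = -0.6796

-0.6796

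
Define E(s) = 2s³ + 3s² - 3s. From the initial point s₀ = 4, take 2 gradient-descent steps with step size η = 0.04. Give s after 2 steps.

E′(s) = 6s² + 6s - 3
s₁ = 4 − 0.04·117 = -0.68
s₂ = -0.68 − 0.04·(-4.3056) = -0.507776

-0.507776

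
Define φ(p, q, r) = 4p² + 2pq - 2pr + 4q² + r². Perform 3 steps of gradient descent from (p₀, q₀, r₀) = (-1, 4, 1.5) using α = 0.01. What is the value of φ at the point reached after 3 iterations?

∇φ = (8p + 2q - 2r, 2p + 8q, -2p + 2r)
(p₁, q₁, r₁) = (-1, 4, 1.5) − 0.01·(-3, 30, 5) = (-0.97, 3.7, 1.45)
(p₂, q₂, r₂) = (-0.97, 3.7, 1.45) − 0.01·(-3.26, 27.66, 4.84) = (-0.9374, 3.4234, 1.4016)
(p₃, q₃, r₃) = (-0.9374, 3.4234, 1.4016) − 0.01·(-3.4556, 25.5124, 4.678) = (-0.902844, 3.168276, 1.35482)
φ(-0.902844, 3.168276, 1.35482) = 41.97340189672

41.97340189672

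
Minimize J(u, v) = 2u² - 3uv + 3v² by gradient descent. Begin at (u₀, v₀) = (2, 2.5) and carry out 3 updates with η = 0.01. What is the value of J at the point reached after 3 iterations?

∇J = (4u - 3v, -3u + 6v)
Step 1: at (2, 2.5), ∇J = (0.5, 9) → (2, 2.5) − 0.01·(0.5, 9) = (1.995, 2.41)
Step 2: at (1.995, 2.41), ∇J = (0.75, 8.475) → (1.995, 2.41) − 0.01·(0.75, 8.475) = (1.9875, 2.32525)
Step 3: at (1.9875, 2.32525), ∇J = (0.97425, 7.989) → (1.9875, 2.32525) − 0.01·(0.97425, 7.989) = (1.9777575, 2.24536)
J(1.9777575, 2.24536) = 9.6256413058125

9.6256413058125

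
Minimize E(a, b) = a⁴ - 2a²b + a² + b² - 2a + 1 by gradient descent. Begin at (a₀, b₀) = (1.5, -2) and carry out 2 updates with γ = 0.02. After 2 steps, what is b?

∇E = (4a³ - 4ab + 2a - 2, -2a² + 2b)
(a₁, b₁) = (1.5, -2) − 0.02·(26.5, -8.5) = (0.97, -1.83)
(a₂, b₂) = (0.97, -1.83) − 0.02·(10.691092, -5.5418) = (0.75617816, -1.719164)
b = -1.719164

-1.719164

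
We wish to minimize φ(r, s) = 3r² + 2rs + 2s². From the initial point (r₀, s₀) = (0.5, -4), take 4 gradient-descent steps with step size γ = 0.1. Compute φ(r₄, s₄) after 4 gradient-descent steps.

1.396

∇φ = (6r + 2s, 2r + 4s)
Step 1: at (0.5, -4), ∇φ = (-5, -15) → (0.5, -4) − 0.1·(-5, -15) = (1, -2.5)
Step 2: at (1, -2.5), ∇φ = (1, -8) → (1, -2.5) − 0.1·(1, -8) = (0.9, -1.7)
Step 3: at (0.9, -1.7), ∇φ = (2, -5) → (0.9, -1.7) − 0.1·(2, -5) = (0.7, -1.2)
Step 4: at (0.7, -1.2), ∇φ = (1.8, -3.4) → (0.7, -1.2) − 0.1·(1.8, -3.4) = (0.52, -0.86)
φ(0.52, -0.86) = 1.396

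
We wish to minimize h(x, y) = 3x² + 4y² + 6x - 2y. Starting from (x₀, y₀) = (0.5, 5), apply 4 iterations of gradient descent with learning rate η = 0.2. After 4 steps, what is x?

-0.9976

∇h = (6x + 6, 8y - 2)
(x₁, y₁) = (0.5, 5) − 0.2·(9, 38) = (-1.3, -2.6)
(x₂, y₂) = (-1.3, -2.6) − 0.2·(-1.8, -22.8) = (-0.94, 1.96)
(x₃, y₃) = (-0.94, 1.96) − 0.2·(0.36, 13.68) = (-1.012, -0.776)
(x₄, y₄) = (-1.012, -0.776) − 0.2·(-0.072, -8.208) = (-0.9976, 0.8656)
x = -0.9976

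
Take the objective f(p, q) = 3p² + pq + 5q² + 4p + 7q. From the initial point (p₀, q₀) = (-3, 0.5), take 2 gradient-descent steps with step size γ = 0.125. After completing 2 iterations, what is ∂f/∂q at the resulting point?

0.703125

∇f = (6p + q + 4, p + 10q + 7)
Step 1: at (-3, 0.5), ∇f = (-13.5, 9) → (-3, 0.5) − 0.125·(-13.5, 9) = (-1.3125, -0.625)
Step 2: at (-1.3125, -0.625), ∇f = (-4.5, -0.5625) → (-1.3125, -0.625) − 0.125·(-4.5, -0.5625) = (-0.75, -0.5546875)
∂f/∂q at (-0.75, -0.5546875) = 0.703125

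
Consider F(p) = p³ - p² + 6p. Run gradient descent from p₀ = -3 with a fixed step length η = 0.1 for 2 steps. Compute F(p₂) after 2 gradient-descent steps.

-13103.021160747

F′(p) = 3p² - 2p + 6
p₁ = -3 − 0.1·39 = -6.9
p₂ = -6.9 − 0.1·162.63 = -23.163
F(-23.163) = -13103.021160747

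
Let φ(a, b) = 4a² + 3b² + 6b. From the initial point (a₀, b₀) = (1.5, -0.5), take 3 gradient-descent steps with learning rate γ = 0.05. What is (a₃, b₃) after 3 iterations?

(0.324, -0.8285)

∇φ = (8a, 6b + 6)
(a₁, b₁) = (1.5, -0.5) − 0.05·(12, 3) = (0.9, -0.65)
(a₂, b₂) = (0.9, -0.65) − 0.05·(7.2, 2.1) = (0.54, -0.755)
(a₃, b₃) = (0.54, -0.755) − 0.05·(4.32, 1.47) = (0.324, -0.8285)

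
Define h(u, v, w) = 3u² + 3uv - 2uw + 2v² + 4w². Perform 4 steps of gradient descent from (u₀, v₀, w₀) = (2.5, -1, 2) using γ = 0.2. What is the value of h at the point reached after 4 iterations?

0.34829312

∇h = (6u + 3v - 2w, 3u + 4v, -2u + 8w)
Step 1: at (2.5, -1, 2), ∇h = (8, 3.5, 11) → (2.5, -1, 2) − 0.2·(8, 3.5, 11) = (0.9, -1.7, -0.2)
Step 2: at (0.9, -1.7, -0.2), ∇h = (0.7, -4.1, -3.4) → (0.9, -1.7, -0.2) − 0.2·(0.7, -4.1, -3.4) = (0.76, -0.88, 0.48)
Step 3: at (0.76, -0.88, 0.48), ∇h = (0.96, -1.24, 2.32) → (0.76, -0.88, 0.48) − 0.2·(0.96, -1.24, 2.32) = (0.568, -0.632, 0.016)
Step 4: at (0.568, -0.632, 0.016), ∇h = (1.48, -0.824, -1.008) → (0.568, -0.632, 0.016) − 0.2·(1.48, -0.824, -1.008) = (0.272, -0.4672, 0.2176)
h(0.272, -0.4672, 0.2176) = 0.34829312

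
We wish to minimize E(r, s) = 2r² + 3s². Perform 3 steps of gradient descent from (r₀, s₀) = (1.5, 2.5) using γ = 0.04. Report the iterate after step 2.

∇E = (4r, 6s)
(r₁, s₁) = (1.5, 2.5) − 0.04·(6, 15) = (1.26, 1.9)
(r₂, s₂) = (1.26, 1.9) − 0.04·(5.04, 11.4) = (1.0584, 1.444)

(1.0584, 1.444)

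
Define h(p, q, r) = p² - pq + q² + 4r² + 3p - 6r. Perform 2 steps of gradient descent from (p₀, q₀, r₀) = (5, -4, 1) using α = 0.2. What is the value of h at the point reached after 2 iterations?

∇h = (2p - q + 3, -p + 2q, 8r - 6)
(p₁, q₁, r₁) = (5, -4, 1) − 0.2·(17, -13, 2) = (1.6, -1.4, 0.6)
(p₂, q₂, r₂) = (1.6, -1.4, 0.6) − 0.2·(7.6, -4.4, -1.2) = (0.08, -0.52, 0.84)
h(0.08, -0.52, 0.84) = -1.6592

-1.6592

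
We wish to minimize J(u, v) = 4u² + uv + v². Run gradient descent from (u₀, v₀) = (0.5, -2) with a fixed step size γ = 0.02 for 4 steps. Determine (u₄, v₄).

(0.367082, -1.732064)

∇J = (8u + v, u + 2v)
(u₁, v₁) = (0.5, -2) − 0.02·(2, -3.5) = (0.46, -1.93)
(u₂, v₂) = (0.46, -1.93) − 0.02·(1.75, -3.4) = (0.425, -1.862)
(u₃, v₃) = (0.425, -1.862) − 0.02·(1.538, -3.299) = (0.39424, -1.79602)
(u₄, v₄) = (0.39424, -1.79602) − 0.02·(1.3579, -3.1978) = (0.367082, -1.732064)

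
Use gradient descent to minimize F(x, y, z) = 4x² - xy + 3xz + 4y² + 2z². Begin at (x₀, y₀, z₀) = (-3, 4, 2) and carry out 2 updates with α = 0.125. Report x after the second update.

-0.84375

∇F = (8x - y + 3z, -x + 8y, 3x + 4z)
Step 1: at (-3, 4, 2), ∇F = (-22, 35, -1) → (-3, 4, 2) − 0.125·(-22, 35, -1) = (-0.25, -0.375, 2.125)
Step 2: at (-0.25, -0.375, 2.125), ∇F = (4.75, -2.75, 7.75) → (-0.25, -0.375, 2.125) − 0.125·(4.75, -2.75, 7.75) = (-0.84375, -0.03125, 1.15625)
x = -0.84375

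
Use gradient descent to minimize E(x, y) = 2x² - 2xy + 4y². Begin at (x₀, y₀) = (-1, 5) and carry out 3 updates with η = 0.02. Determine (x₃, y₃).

(-0.317696, 2.891264)

∇E = (4x - 2y, -2x + 8y)
Step 1: at (-1, 5), ∇E = (-14, 42) → (-1, 5) − 0.02·(-14, 42) = (-0.72, 4.16)
Step 2: at (-0.72, 4.16), ∇E = (-11.2, 34.72) → (-0.72, 4.16) − 0.02·(-11.2, 34.72) = (-0.496, 3.4656)
Step 3: at (-0.496, 3.4656), ∇E = (-8.9152, 28.7168) → (-0.496, 3.4656) − 0.02·(-8.9152, 28.7168) = (-0.317696, 2.891264)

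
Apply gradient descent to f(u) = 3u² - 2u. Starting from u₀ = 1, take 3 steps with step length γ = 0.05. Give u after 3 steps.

f′(u) = 6u - 2
u₁ = 1 − 0.05·4 = 0.8
u₂ = 0.8 − 0.05·2.8 = 0.66
u₃ = 0.66 − 0.05·1.96 = 0.562

0.562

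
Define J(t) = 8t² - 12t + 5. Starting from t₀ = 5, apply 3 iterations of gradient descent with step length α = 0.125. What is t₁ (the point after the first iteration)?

-3.5

J′(t) = 16t - 12
Step 1: J′(5) = 68; t₁ = 5 − 0.125·68 = -3.5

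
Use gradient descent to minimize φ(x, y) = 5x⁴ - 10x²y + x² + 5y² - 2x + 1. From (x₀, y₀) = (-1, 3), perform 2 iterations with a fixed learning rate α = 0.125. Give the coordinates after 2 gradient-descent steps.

(405.1875, 37.6875)

∇φ = (20x³ - 20xy + 2x - 2, -10x² + 10y)
Step 1: at (-1, 3), ∇φ = (36, 20) → (-1, 3) − 0.125·(36, 20) = (-5.5, 0.5)
Step 2: at (-5.5, 0.5), ∇φ = (-3285.5, -297.5) → (-5.5, 0.5) − 0.125·(-3285.5, -297.5) = (405.1875, 37.6875)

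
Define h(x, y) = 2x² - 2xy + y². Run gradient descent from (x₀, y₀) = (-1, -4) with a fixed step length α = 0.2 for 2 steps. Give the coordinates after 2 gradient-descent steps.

(-1.48, -2.4)

∇h = (4x - 2y, -2x + 2y)
(x₁, y₁) = (-1, -4) − 0.2·(4, -6) = (-1.8, -2.8)
(x₂, y₂) = (-1.8, -2.8) − 0.2·(-1.6, -2) = (-1.48, -2.4)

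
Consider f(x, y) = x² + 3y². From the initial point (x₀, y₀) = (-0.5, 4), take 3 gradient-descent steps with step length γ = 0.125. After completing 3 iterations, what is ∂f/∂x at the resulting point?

∇f = (2x, 6y)
Step 1: at (-0.5, 4), ∇f = (-1, 24) → (-0.5, 4) − 0.125·(-1, 24) = (-0.375, 1)
Step 2: at (-0.375, 1), ∇f = (-0.75, 6) → (-0.375, 1) − 0.125·(-0.75, 6) = (-0.28125, 0.25)
Step 3: at (-0.28125, 0.25), ∇f = (-0.5625, 1.5) → (-0.28125, 0.25) − 0.125·(-0.5625, 1.5) = (-0.2109375, 0.0625)
∂f/∂x at (-0.2109375, 0.0625) = -0.421875

-0.421875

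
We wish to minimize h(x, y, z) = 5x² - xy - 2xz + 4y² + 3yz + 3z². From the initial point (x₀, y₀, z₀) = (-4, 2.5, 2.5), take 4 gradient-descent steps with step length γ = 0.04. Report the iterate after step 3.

∇h = (10x - y - 2z, -x + 8y + 3z, -2x + 3y + 6z)
(x₁, y₁, z₁) = (-4, 2.5, 2.5) − 0.04·(-47.5, 31.5, 30.5) = (-2.1, 1.24, 1.28)
(x₂, y₂, z₂) = (-2.1, 1.24, 1.28) − 0.04·(-24.8, 15.86, 15.6) = (-1.108, 0.6056, 0.656)
(x₃, y₃, z₃) = (-1.108, 0.6056, 0.656) − 0.04·(-12.9976, 7.9208, 7.9688) = (-0.588096, 0.288768, 0.337248)

(-0.588096, 0.288768, 0.337248)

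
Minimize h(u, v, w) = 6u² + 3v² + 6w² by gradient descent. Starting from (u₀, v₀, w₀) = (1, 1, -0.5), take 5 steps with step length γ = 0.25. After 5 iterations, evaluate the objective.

7680.0029296875

∇h = (12u, 6v, 12w)
(u₁, v₁, w₁) = (1, 1, -0.5) − 0.25·(12, 6, -6) = (-2, -0.5, 1)
(u₂, v₂, w₂) = (-2, -0.5, 1) − 0.25·(-24, -3, 12) = (4, 0.25, -2)
(u₃, v₃, w₃) = (4, 0.25, -2) − 0.25·(48, 1.5, -24) = (-8, -0.125, 4)
(u₄, v₄, w₄) = (-8, -0.125, 4) − 0.25·(-96, -0.75, 48) = (16, 0.0625, -8)
(u₅, v₅, w₅) = (16, 0.0625, -8) − 0.25·(192, 0.375, -96) = (-32, -0.03125, 16)
h(-32, -0.03125, 16) = 7680.0029296875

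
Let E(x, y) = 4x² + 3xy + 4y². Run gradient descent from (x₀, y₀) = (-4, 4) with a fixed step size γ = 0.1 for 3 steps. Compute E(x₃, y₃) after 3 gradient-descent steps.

∇E = (8x + 3y, 3x + 8y)
Step 1: at (-4, 4), ∇E = (-20, 20) → (-4, 4) − 0.1·(-20, 20) = (-2, 2)
Step 2: at (-2, 2), ∇E = (-10, 10) → (-2, 2) − 0.1·(-10, 10) = (-1, 1)
Step 3: at (-1, 1), ∇E = (-5, 5) → (-1, 1) − 0.1·(-5, 5) = (-0.5, 0.5)
E(-0.5, 0.5) = 1.25

1.25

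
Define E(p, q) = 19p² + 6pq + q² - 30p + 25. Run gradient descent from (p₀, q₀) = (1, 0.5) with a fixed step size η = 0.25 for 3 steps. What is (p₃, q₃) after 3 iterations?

(-201.625, -35.375)

∇E = (38p + 6q - 30, 6p + 2q)
Step 1: at (1, 0.5), ∇E = (11, 7) → (1, 0.5) − 0.25·(11, 7) = (-1.75, -1.25)
Step 2: at (-1.75, -1.25), ∇E = (-104, -13) → (-1.75, -1.25) − 0.25·(-104, -13) = (24.25, 2)
Step 3: at (24.25, 2), ∇E = (903.5, 149.5) → (24.25, 2) − 0.25·(903.5, 149.5) = (-201.625, -35.375)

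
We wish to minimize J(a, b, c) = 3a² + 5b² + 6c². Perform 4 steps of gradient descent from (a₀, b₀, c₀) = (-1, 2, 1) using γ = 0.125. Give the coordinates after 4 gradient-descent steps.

(-0.00390625, 0.0078125, 0.0625)

∇J = (6a, 10b, 12c)
(a₁, b₁, c₁) = (-1, 2, 1) − 0.125·(-6, 20, 12) = (-0.25, -0.5, -0.5)
(a₂, b₂, c₂) = (-0.25, -0.5, -0.5) − 0.125·(-1.5, -5, -6) = (-0.0625, 0.125, 0.25)
(a₃, b₃, c₃) = (-0.0625, 0.125, 0.25) − 0.125·(-0.375, 1.25, 3) = (-0.015625, -0.03125, -0.125)
(a₄, b₄, c₄) = (-0.015625, -0.03125, -0.125) − 0.125·(-0.09375, -0.3125, -1.5) = (-0.00390625, 0.0078125, 0.0625)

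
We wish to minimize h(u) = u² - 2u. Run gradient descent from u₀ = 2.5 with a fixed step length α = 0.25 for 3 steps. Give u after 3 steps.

h′(u) = 2u - 2
Step 1: h′(2.5) = 3; u₁ = 2.5 − 0.25·3 = 1.75
Step 2: h′(1.75) = 1.5; u₂ = 1.75 − 0.25·1.5 = 1.375
Step 3: h′(1.375) = 0.75; u₃ = 1.375 − 0.25·0.75 = 1.1875

1.1875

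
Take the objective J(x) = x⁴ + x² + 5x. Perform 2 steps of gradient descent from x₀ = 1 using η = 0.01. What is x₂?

0.79400124

J′(x) = 4x³ + 2x + 5
Step 1: J′(1) = 11; x₁ = 1 − 0.01·11 = 0.89
Step 2: J′(0.89) = 9.599876; x₂ = 0.89 − 0.01·9.599876 = 0.79400124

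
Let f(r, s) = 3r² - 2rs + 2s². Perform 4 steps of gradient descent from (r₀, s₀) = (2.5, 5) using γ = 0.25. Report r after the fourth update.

∇f = (6r - 2s, -2r + 4s)
(r₁, s₁) = (2.5, 5) − 0.25·(5, 15) = (1.25, 1.25)
(r₂, s₂) = (1.25, 1.25) − 0.25·(5, 2.5) = (0, 0.625)
(r₃, s₃) = (0, 0.625) − 0.25·(-1.25, 2.5) = (0.3125, 0)
(r₄, s₄) = (0.3125, 0) − 0.25·(1.875, -0.625) = (-0.15625, 0.15625)
r = -0.15625

-0.15625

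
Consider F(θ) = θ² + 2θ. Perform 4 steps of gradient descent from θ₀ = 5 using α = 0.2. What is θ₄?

F′(θ) = 2θ + 2
θ₁ = 5 − 0.2·12 = 2.6
θ₂ = 2.6 − 0.2·7.2 = 1.16
θ₃ = 1.16 − 0.2·4.32 = 0.296
θ₄ = 0.296 − 0.2·2.592 = -0.2224

-0.2224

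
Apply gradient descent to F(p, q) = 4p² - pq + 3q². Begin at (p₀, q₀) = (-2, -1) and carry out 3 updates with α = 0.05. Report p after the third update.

∇F = (8p - q, -p + 6q)
Step 1: at (-2, -1), ∇F = (-15, -4) → (-2, -1) − 0.05·(-15, -4) = (-1.25, -0.8)
Step 2: at (-1.25, -0.8), ∇F = (-9.2, -3.55) → (-1.25, -0.8) − 0.05·(-9.2, -3.55) = (-0.79, -0.6225)
Step 3: at (-0.79, -0.6225), ∇F = (-5.6975, -2.945) → (-0.79, -0.6225) − 0.05·(-5.6975, -2.945) = (-0.505125, -0.47525)
p = -0.505125

-0.505125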